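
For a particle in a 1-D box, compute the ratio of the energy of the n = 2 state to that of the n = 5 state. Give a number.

E_n = n²π²ℏ²/(2mL²) so the ratio is n₂²/n₁² = 4/25 = 0.16.

0.16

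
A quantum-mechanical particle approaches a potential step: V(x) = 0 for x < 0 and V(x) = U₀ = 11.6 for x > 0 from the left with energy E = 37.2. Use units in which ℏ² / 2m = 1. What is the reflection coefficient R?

On each side the TISE gives plane waves with k = √(2m(E − V))/ℏ: k₁ = √(2·½·37.2) = 6.099, k₂ = √(2·½·25.6) = 5.060.
Matching ψ and ψ′ at x = 0 gives r = (k₁ − k₂)/(k₁ + k₂), so R = r² = 0.008678 and T = 1 − R = 0.9913.

R = 0.00868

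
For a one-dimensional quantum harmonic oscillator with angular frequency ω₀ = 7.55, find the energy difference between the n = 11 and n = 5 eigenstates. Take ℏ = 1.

ΔE = 45.3

E_n = ℏω₀(n + ½), so ΔE = (11 − 5) ℏω₀ = 6 × 7.55 = 45.30.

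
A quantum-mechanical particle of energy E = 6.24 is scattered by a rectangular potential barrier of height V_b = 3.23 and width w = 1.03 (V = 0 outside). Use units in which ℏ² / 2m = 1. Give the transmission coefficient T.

T = 0.883

E > V_b: inside the barrier k₂ = √(2m(E − V_b))/ℏ = 1.735, k₂w = 1.787.
T = [1 + V_b² sin²(k₂w) / (4E(E − V_b))]⁻¹ = 1/1.132 = 0.883.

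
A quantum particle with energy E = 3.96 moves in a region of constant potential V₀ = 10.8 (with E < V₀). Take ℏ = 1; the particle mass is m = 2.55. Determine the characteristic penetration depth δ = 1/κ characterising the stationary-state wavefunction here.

δ = 0.169

Since E < V₀ the TISE in this region is ψ'' = κ²ψ with κ = √(2m(V₀ − E))/ℏ.
κ = √(2 × 2.55 × 6.84) = 5.906. The penetration depth is δ = 1/κ = 0.169.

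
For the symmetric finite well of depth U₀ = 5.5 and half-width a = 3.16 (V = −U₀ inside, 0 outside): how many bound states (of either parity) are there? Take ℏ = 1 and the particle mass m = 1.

The dimensionless depth is z₀ = a√(2mU₀)/ℏ = 3.16 × √(11.00) = 10.48.
A new bound state (alternating even/odd) appears each time z₀ passes a multiple of π/2, so N = ⌊2z₀/π⌋ + 1 = ⌊6.672⌋ + 1 = 7.

N = 7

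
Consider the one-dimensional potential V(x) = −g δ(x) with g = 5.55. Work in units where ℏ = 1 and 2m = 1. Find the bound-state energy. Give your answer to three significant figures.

E = -7.70

For x ≠ 0 the bound state is ψ ∝ e^{−κ|x|}; integrating the TISE across the delta gives the cusp condition 2κ = 2mg/ℏ², so κ = 2.775.
Then E = −ℏ²κ²/(2m) = −mg²/(2ℏ²) = -7.701.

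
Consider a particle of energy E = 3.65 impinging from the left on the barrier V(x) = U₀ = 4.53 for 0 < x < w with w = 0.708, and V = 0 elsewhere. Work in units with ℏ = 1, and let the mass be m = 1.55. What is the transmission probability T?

T = 0.228

E < U₀: inside the barrier ψ ∝ e^{±κx} with κ = √(2m(U₀ − E))/ℏ = 1.652.
κw = 1.169, sinh(κw) = 1.455.
Matching ψ, ψ′ at both faces gives T = [1 + U₀² sinh²(κw) / (4E(U₀ − E))]⁻¹ = 1/4.380 = 0.228.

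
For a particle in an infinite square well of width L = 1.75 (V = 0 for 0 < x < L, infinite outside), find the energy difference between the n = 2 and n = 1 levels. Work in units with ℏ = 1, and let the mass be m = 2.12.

ΔE = 2.28

E_n = n²π²ℏ²/(2mL²), so ΔE = (2² − 1²) π²ℏ²/(2mL²).
ΔE = 3 × π² / (2 × 2.12 × 1.75²) = 2.280.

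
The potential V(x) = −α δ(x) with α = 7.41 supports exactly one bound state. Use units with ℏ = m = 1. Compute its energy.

E = -27.5

For x ≠ 0 the bound state is ψ ∝ e^{−κ|x|}; integrating the TISE across the delta gives the cusp condition 2κ = 2mα/ℏ², so κ = 7.410.
Then E = −ℏ²κ²/(2m) = −mα²/(2ℏ²) = -27.45.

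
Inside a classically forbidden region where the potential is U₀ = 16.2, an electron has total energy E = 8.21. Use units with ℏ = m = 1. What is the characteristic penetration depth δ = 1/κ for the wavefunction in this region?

δ = 0.250

Since E < U₀ the TISE in this region is ψ'' = κ²ψ with κ = √(2m(U₀ − E))/ℏ.
κ = √(2 × 1 × 7.99) = 3.997. The penetration depth is δ = 1/κ = 0.250.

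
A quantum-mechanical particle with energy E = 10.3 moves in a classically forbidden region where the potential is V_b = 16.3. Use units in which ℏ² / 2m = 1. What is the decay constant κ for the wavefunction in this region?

κ = 2.45

Since E < V_b the TISE in this region is ψ'' = κ²ψ with κ = √(2m(V_b − E))/ℏ.
κ = √(2 × 0.5 × 6) = 2.449.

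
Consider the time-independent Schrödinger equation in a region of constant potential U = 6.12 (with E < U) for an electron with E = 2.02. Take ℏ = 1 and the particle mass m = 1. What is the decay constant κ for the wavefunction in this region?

Since E < U the TISE in this region is ψ'' = κ²ψ with κ = √(2m(U − E))/ℏ.
κ = √(2 × 1 × 4.1) = 2.864.

κ = 2.86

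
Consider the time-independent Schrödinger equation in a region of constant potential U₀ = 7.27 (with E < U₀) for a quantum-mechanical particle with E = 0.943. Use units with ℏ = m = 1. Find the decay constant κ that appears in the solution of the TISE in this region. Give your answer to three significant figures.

Since E < U₀ the TISE in this region is ψ'' = κ²ψ with κ = √(2m(U₀ − E))/ℏ.
κ = √(2 × 1 × 6.327) = 3.557.

κ = 3.56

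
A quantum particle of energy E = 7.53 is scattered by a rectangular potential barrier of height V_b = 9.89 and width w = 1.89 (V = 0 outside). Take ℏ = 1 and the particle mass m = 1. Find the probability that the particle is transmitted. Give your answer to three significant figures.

E < V_b: inside the barrier ψ ∝ e^{±κx} with κ = √(2m(V_b − E))/ℏ = 2.173.
κw = 4.106, sinh(κw) = 30.35.
Matching ψ, ψ′ at both faces gives T = [1 + V_b² sinh²(κw) / (4E(V_b − E))]⁻¹ = 1/1268 = 0.000788.

T = 0.000788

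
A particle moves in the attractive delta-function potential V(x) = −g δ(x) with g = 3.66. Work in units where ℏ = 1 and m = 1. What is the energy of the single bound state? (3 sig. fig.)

E = -6.70

For x ≠ 0 the bound state is ψ ∝ e^{−κ|x|}; integrating the TISE across the delta gives the cusp condition 2κ = 2mg/ℏ², so κ = 3.660.
Then E = −ℏ²κ²/(2m) = −mg²/(2ℏ²) = -6.698.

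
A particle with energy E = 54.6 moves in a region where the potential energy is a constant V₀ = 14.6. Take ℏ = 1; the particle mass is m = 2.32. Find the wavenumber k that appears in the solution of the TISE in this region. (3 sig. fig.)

With E > V₀ the solution is oscillatory, ψ ∝ e^{±ikx} with k = √(2m(E − V₀))/ℏ.
k = √(2 × 2.32 × 40) = 13.62.

k = 13.6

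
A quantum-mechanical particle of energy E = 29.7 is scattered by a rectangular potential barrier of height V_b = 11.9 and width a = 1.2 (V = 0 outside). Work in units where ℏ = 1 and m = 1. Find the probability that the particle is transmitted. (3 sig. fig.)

T = 0.962

Above the barrier the interior wavenumber is k₂ = √(2m(E − V_b))/ℏ = 5.967, giving phase k₂a = 7.160.
T = [1 + V_b² sin²(k₂a) / (4E(E − V_b))]⁻¹ = 1/1.040 = 0.962.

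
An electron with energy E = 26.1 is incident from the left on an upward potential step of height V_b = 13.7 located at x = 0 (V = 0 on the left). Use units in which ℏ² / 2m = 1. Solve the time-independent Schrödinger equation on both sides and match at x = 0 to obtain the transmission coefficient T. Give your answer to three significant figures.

The wavenumbers are k₁ = √(2mE)/ℏ = 5.109 on the left and k₂ = √(2m(E − V_b))/ℏ = 3.521 on the right.
Continuity of ψ and ψ′ at the step yields the reflection amplitude r = (k₁ − k₂)/(k₁ + k₂) = 0.1839; thus R = |r|² = 0.03383, T = 0.9662.

T = 0.966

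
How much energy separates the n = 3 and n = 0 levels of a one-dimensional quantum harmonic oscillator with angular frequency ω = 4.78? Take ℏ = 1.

E_n = ℏω(n + ½), so ΔE = (3 − 0) ℏω = 3 × 4.78 = 14.34.

ΔE = 14.3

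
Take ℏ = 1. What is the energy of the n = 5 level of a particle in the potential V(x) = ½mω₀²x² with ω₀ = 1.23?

The oscillator eigenvalues are E_n = ℏω₀(n + ½), so E_5 = 1.23 × 5.5 = 6.765.

E = 6.77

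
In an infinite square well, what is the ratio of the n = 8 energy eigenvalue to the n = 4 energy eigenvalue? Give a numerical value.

4

E_n = n²π²ℏ²/(2mL²) so the ratio is n₂²/n₁² = 64/16 = 4.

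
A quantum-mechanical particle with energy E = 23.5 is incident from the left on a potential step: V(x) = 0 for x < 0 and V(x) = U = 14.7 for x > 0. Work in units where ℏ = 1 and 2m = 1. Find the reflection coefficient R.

The wavenumbers are k₁ = √(2mE)/ℏ = 4.848 on the left and k₂ = √(2m(E − U))/ℏ = 2.966 on the right.
Matching ψ and ψ′ at x = 0 gives r = (k₁ − k₂)/(k₁ + k₂), so R = r² = 0.05796 and T = 1 − R = 0.9420.

R = 0.0580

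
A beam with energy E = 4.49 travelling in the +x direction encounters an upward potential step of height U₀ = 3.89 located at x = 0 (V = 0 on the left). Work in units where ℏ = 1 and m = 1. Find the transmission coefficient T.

The wavenumbers are k₁ = √(2mE)/ℏ = 2.997 on the left and k₂ = √(2m(E − U₀))/ℏ = 1.095 on the right.
Continuity of ψ and ψ′ at the step yields the reflection amplitude r = (k₁ − k₂)/(k₁ + k₂) = 0.4646; thus R = |r|² = 0.2159, T = 0.7841.

T = 0.784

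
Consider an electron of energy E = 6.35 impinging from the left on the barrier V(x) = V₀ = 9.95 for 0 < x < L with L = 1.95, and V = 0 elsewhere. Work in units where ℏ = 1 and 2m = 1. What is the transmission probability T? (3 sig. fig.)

T = 0.00226

E < V₀: inside the barrier ψ ∝ e^{±κx} with κ = √(2m(V₀ − E))/ℏ = 1.897.
κL = 3.700, sinh(κL) = 20.21.
Matching ψ, ψ′ at both faces gives T = [1 + V₀² sinh²(κL) / (4E(V₀ − E))]⁻¹ = 1/443.2 = 0.00226.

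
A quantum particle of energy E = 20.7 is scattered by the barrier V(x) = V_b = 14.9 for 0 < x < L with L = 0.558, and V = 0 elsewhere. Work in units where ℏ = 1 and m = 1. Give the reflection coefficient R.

E > V_b: inside the barrier k₂ = √(2m(E − V_b))/ℏ = 3.406, k₂L = 1.900.
Matching at both interfaces gives T⁻¹ = 1 + V_b² sin²(k₂L) / [4E(E − V_b)] = 1.414, hence T = 0.707.
R = 1 − T = 0.293.

R = 0.293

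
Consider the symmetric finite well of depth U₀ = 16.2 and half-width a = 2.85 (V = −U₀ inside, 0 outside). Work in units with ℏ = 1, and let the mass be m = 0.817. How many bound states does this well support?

N = 10

The dimensionless depth is z₀ = a√(2mU₀)/ℏ = 2.85 × √(26.47) = 14.66.
The even/odd transcendental equations gain one root per π/2 in z₀, giving N = 1 + ⌊2z₀/π⌋ = 1 + ⌊9.335⌋ = 10.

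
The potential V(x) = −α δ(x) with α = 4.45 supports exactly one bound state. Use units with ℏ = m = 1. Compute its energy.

For x ≠ 0 the bound state is ψ ∝ e^{−κ|x|}; integrating the TISE across the delta gives the cusp condition 2κ = 2mα/ℏ², so κ = 4.450.
Then E = −ℏ²κ²/(2m) = −mα²/(2ℏ²) = -9.901.

E = -9.90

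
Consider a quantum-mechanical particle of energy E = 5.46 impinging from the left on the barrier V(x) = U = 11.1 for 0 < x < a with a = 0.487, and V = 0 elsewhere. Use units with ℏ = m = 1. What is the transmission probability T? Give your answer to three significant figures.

T = 0.141

E < U: inside the barrier ψ ∝ e^{±κx} with κ = √(2m(U − E))/ℏ = 3.359.
κa = 1.636, sinh(κa) = 2.469.
Matching ψ, ψ′ at both faces gives T = [1 + U² sinh²(κa) / (4E(U − E))]⁻¹ = 1/7.097 = 0.141.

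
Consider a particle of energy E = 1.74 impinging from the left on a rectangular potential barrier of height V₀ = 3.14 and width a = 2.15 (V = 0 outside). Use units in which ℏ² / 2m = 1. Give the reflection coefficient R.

R = 0.976

E < V₀: inside the barrier ψ ∝ e^{±κx} with κ = √(2m(V₀ − E))/ℏ = 1.183.
κa = 2.544, sinh(κa) = 6.325.
Matching ψ, ψ′ at both faces gives T = [1 + V₀² sinh²(κa) / (4E(V₀ − E))]⁻¹ = 1/41.49 = 0.0241.
R = 1 − T = 0.976.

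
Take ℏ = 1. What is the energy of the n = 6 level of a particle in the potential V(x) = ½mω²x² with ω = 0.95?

E = 6.18

The oscillator eigenvalues are E_n = ℏω(n + ½), so E_6 = 0.95 × 6.5 = 6.175.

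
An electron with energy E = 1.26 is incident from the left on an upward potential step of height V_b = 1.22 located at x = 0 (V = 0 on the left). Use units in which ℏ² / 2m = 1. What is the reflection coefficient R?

The wavenumbers are k₁ = √(2mE)/ℏ = 1.122 on the left and k₂ = √(2m(E − V_b))/ℏ = 0.2000 on the right.
Continuity of ψ and ψ′ at the step yields the reflection amplitude r = (k₁ − k₂)/(k₁ + k₂) = 0.6975; thus R = |r|² = 0.4866, T = 0.5134.

R = 0.487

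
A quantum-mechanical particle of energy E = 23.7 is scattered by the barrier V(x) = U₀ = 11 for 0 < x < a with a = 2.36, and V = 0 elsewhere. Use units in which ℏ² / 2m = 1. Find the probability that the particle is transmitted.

T = 0.932

Above the barrier the interior wavenumber is k₂ = √(2m(E − U₀))/ℏ = 3.564, giving phase k₂a = 8.410.
T = [1 + U₀² sin²(k₂a) / (4E(E − U₀))]⁻¹ = 1/1.072 = 0.932.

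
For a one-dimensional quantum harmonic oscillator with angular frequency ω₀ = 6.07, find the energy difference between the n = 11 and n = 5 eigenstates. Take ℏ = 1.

E_n = ℏω₀(n + ½), so ΔE = (11 − 5) ℏω₀ = 6 × 6.07 = 36.42.

ΔE = 36.4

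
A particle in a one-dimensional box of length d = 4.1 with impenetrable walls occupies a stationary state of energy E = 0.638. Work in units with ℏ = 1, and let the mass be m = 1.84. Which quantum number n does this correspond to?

n = 2

From E_n = n²π²ℏ²/(2md²) invert to n = √(2md²E)/(πℏ).
n = (4.1/π) × √(2 × 1.84 × 0.638) = 2.000 → n = 2.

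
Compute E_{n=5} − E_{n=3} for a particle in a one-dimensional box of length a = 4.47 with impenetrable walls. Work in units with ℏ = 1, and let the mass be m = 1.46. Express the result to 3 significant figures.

ΔE = 2.71

E_n = n²π²ℏ²/(2ma²), so ΔE = (5² − 3²) π²ℏ²/(2ma²).
ΔE = 16 × π² / (2 × 1.46 × 4.47²) = 2.707.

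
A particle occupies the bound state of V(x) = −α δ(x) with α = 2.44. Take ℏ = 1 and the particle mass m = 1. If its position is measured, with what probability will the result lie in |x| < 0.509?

The normalised bound state is ψ = √κ e^{−κ|x|} with κ = mα/ℏ² = 2.440.
P(|x| < d) = ∫_{−d}^{d} κ e^{−2κ|x|} dx = 1 − e^{−2κd} = 1 − e^{−2.484} = 0.9166.

P = 0.917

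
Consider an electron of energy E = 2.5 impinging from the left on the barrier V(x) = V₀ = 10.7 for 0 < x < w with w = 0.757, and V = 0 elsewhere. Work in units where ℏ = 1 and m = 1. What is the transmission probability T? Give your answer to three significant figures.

T = 0.00622

Since E < V₀ the interior solution is evanescent with decay constant κ = √(2m(V₀ − E))/ℏ = 4.050.
κw = 3.066, sinh(κw) = 10.70.
Matching ψ, ψ′ at both faces gives T = [1 + V₀² sinh²(κw) / (4E(V₀ − E))]⁻¹ = 1/160.9 = 0.00622.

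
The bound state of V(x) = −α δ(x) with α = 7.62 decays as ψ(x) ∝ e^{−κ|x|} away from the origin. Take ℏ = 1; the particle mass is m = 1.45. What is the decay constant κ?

Integrating the TISE across x = 0 gives the cusp condition ψ'(0⁺) − ψ'(0⁻) = −(2mα/ℏ²)ψ(0).
With ψ ∝ e^{−κ|x|} this yields −2κ = −2mα/ℏ², so κ = mα/ℏ² = 11.05.

κ = 11.0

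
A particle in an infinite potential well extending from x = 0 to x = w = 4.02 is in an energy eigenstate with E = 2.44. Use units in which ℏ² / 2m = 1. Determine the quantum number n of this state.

n = 2

For an infinite well E_n = n²π²ℏ²/(2mw²), so n = (w/πℏ)√(2mE).
n = (4.02/π) × √(2 × 0.5 × 2.44) = 1.999 → n = 2.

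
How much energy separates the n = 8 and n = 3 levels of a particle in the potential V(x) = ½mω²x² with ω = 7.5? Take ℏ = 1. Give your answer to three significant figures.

ΔE = 37.5

E_n = ℏω(n + ½), so ΔE = (8 − 3) ℏω = 5 × 7.5 = 37.50.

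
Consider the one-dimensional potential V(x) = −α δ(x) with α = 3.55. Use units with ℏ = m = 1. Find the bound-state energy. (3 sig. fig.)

E = -6.30

For x ≠ 0 the bound state is ψ ∝ e^{−κ|x|}; integrating the TISE across the delta gives the cusp condition 2κ = 2mα/ℏ², so κ = 3.550.
Then E = −ℏ²κ²/(2m) = −mα²/(2ℏ²) = -6.301.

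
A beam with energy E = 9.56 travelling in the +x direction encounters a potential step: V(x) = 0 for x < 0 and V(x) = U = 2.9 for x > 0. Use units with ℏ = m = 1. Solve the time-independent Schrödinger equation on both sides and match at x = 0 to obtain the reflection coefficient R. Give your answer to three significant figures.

R = 0.00812

The wavenumbers are k₁ = √(2mE)/ℏ = 4.373 on the left and k₂ = √(2m(E − U))/ℏ = 3.650 on the right.
Matching ψ and ψ′ at x = 0 gives r = (k₁ − k₂)/(k₁ + k₂), so R = r² = 0.008122 and T = 1 − R = 0.9919.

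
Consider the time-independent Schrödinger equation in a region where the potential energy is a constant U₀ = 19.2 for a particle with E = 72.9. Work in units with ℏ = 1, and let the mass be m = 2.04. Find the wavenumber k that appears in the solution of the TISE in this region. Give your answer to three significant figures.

With E > U₀ the solution is oscillatory, ψ ∝ e^{±ikx} with k = √(2m(E − U₀))/ℏ.
k = √(2 × 2.04 × 53.7) = 14.80.

k = 14.8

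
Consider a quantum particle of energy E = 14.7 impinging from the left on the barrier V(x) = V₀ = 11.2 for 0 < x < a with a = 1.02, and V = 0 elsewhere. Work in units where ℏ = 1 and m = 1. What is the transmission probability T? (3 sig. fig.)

T = 0.899

E > V₀: inside the barrier k₂ = √(2m(E − V₀))/ℏ = 2.646, k₂a = 2.699.
T = [1 + V₀² sin²(k₂a) / (4E(E − V₀))]⁻¹ = 1/1.112 = 0.899.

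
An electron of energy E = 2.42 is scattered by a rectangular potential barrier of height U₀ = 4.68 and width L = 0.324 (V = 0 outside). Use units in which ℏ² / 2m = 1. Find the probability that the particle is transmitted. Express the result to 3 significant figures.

E < U₀: inside the barrier ψ ∝ e^{±κx} with κ = √(2m(U₀ − E))/ℏ = 1.503.
κL = 0.4871, sinh(κL) = 0.5066.
Matching ψ, ψ′ at both faces gives T = [1 + U₀² sinh²(κL) / (4E(U₀ − E))]⁻¹ = 1/1.257 = 0.796.

T = 0.796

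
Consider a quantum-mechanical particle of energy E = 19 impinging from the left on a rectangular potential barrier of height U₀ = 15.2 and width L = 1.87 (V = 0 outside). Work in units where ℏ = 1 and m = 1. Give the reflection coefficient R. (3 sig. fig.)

R = 0.395

Above the barrier the interior wavenumber is k₂ = √(2m(E − U₀))/ℏ = 2.757, giving phase k₂L = 5.155.
Matching at both interfaces gives T⁻¹ = 1 + U₀² sin²(k₂L) / [4E(E − U₀)] = 1.653, hence T = 0.605.
R = 1 − T = 0.395.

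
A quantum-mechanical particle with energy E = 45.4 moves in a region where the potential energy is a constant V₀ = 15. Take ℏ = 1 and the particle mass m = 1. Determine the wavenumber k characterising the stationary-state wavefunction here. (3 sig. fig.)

k = 7.80

With E > V₀ the solution is oscillatory, ψ ∝ e^{±ikx} with k = √(2m(E − V₀))/ℏ.
k = √(2 × 1 × 30.4) = 7.797.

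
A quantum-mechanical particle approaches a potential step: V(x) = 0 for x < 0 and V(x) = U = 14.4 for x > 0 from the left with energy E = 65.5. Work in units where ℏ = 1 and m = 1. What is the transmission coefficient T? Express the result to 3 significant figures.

T = 0.996

On each side the TISE gives plane waves with k = √(2m(E − V))/ℏ: k₁ = √(2·1·65.5) = 11.45, k₂ = √(2·1·51.1) = 10.11.
Continuity of ψ and ψ′ at the step yields the reflection amplitude r = (k₁ − k₂)/(k₁ + k₂) = 0.06199; thus R = |r|² = 0.003842, T = 0.9962.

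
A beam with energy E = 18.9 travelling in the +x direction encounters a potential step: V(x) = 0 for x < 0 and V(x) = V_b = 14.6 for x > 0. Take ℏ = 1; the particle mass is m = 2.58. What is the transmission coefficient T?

The wavenumbers are k₁ = √(2mE)/ℏ = 9.875 on the left and k₂ = √(2m(E − V_b))/ℏ = 4.710 on the right.
Matching ψ and ψ′ at x = 0 gives r = (k₁ − k₂)/(k₁ + k₂), so R = r² = 0.1254 and T = 1 − R = 0.8746.

T = 0.875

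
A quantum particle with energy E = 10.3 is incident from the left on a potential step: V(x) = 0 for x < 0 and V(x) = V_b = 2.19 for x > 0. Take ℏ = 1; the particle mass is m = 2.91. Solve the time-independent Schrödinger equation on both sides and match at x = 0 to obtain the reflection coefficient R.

R = 0.00356

The wavenumbers are k₁ = √(2mE)/ℏ = 7.742 on the left and k₂ = √(2m(E − V_b))/ℏ = 6.870 on the right.
Matching ψ and ψ′ at x = 0 gives r = (k₁ − k₂)/(k₁ + k₂), so R = r² = 0.003563 and T = 1 − R = 0.9964.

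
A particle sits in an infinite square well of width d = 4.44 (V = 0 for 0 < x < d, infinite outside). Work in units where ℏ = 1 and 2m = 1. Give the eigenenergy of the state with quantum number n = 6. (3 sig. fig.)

Requiring ψ(0) = ψ(d) = 0 quantises k = nπ/d, hence E_n = ℏ²k²/2m = n²π²ℏ²/(2md²).
E_6 = 6² × π² / (2 × 0.5 × 4.44²) = 18.02.

E = 18.0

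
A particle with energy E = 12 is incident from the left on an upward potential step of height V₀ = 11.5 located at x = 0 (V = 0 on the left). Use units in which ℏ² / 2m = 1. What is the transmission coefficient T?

T = 0.563

The wavenumbers are k₁ = √(2mE)/ℏ = 3.464 on the left and k₂ = √(2m(E − V₀))/ℏ = 0.7071 on the right.
Matching ψ and ψ′ at x = 0 gives r = (k₁ − k₂)/(k₁ + k₂), so R = r² = 0.4369 and T = 1 − R = 0.5631.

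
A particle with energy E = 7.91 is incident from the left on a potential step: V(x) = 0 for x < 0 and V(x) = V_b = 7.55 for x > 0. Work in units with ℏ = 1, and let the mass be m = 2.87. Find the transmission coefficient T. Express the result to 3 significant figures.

The wavenumbers are k₁ = √(2mE)/ℏ = 6.738 on the left and k₂ = √(2m(E − V_b))/ℏ = 1.437 on the right.
Continuity of ψ and ψ′ at the step yields the reflection amplitude r = (k₁ − k₂)/(k₁ + k₂) = 0.6483; thus R = |r|² = 0.4204, T = 0.5796.

T = 0.580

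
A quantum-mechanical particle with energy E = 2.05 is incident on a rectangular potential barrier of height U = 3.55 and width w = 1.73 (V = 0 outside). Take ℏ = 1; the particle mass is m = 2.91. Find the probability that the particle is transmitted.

T = 0.000142

E < U: inside the barrier ψ ∝ e^{±κx} with κ = √(2m(U − E))/ℏ = 2.955.
κw = 5.112, sinh(κw) = 82.96.
The exact tunnelling result is T⁻¹ = 1 + U² sinh²(κw) / [4E(U − E)] = 7053, so T = 0.000142.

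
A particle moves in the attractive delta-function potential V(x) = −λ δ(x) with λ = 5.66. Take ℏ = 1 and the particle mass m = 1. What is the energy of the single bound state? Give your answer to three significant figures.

E = -16.0

For x ≠ 0 the bound state is ψ ∝ e^{−κ|x|}; integrating the TISE across the delta gives the cusp condition 2κ = 2mλ/ℏ², so κ = 5.660.
Then E = −ℏ²κ²/(2m) = −mλ²/(2ℏ²) = -16.02.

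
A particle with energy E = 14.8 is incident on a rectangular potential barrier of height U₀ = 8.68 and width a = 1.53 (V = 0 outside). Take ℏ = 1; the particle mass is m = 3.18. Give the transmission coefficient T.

E > U₀: inside the barrier k₂ = √(2m(E − U₀))/ℏ = 6.239, k₂a = 9.545.
Matching at both interfaces gives T⁻¹ = 1 + U₀² sin²(k₂a) / [4E(E − U₀)] = 1.003, hence T = 0.997.

T = 0.997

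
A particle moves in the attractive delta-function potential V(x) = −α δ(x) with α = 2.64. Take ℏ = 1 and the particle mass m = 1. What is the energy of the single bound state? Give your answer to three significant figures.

E = -3.48

The bound state is ψ(x) = √κ e^{−κ|x|}. The derivative jump ψ'(0⁺) − ψ'(0⁻) = −(2mα/ℏ²)ψ(0) fixes κ = mα/ℏ² = 2.640.
Then E = −ℏ²κ²/(2m) = −mα²/(2ℏ²) = -3.485.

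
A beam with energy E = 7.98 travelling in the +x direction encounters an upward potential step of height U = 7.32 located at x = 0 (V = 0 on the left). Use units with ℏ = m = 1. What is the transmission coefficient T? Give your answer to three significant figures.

On each side the TISE gives plane waves with k = √(2m(E − V))/ℏ: k₁ = √(2·1·7.98) = 3.995, k₂ = √(2·1·0.66) = 1.149.
Continuity of ψ and ψ′ at the step yields the reflection amplitude r = (k₁ − k₂)/(k₁ + k₂) = 0.5533; thus R = |r|² = 0.3061, T = 0.6939.

T = 0.694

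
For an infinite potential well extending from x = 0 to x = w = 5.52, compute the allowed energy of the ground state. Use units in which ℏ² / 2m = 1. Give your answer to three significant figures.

The infinite-well eigenfunctions ψ_n = √(2/w) sin(nπx/w) vanish at both walls, giving E_n = n²π²ℏ²/(2mw²).
E_1 = 1² × π² / (2 × 0.5 × 5.52²) = 0.3239.

E = 0.324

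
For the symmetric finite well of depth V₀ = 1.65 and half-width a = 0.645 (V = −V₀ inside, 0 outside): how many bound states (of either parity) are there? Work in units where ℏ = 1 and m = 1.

N = 1

The dimensionless depth is z₀ = a√(2mV₀)/ℏ = 0.645 × √(3.300) = 1.172.
A new bound state (alternating even/odd) appears each time z₀ passes a multiple of π/2, so N = ⌊2z₀/π⌋ + 1 = ⌊0.7459⌋ + 1 = 1.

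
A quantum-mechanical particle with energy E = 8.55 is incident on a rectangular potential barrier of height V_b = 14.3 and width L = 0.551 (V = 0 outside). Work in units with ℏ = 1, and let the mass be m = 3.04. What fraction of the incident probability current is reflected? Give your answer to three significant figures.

R = 0.994

Since E < V_b the interior solution is evanescent with decay constant κ = √(2m(V_b − E))/ℏ = 5.913.
κL = 3.258, sinh(κL) = 12.98.
Matching ψ, ψ′ at both faces gives T = [1 + V_b² sinh²(κL) / (4E(V_b − E))]⁻¹ = 1/176.1 = 0.00568.
R = 1 − T = 0.994.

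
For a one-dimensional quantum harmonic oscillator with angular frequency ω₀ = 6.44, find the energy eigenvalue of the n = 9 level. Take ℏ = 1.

E = 61.2

Using E_n = (n + ½)ℏω₀: E_9 = 9.5 × 6.44 = 61.18.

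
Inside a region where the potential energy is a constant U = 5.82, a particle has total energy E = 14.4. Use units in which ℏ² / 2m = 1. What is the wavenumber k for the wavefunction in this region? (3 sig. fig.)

With E > U the solution is oscillatory, ψ ∝ e^{±ikx} with k = √(2m(E − U))/ℏ.
k = √(2 × 0.5 × 8.58) = 2.929.

k = 2.93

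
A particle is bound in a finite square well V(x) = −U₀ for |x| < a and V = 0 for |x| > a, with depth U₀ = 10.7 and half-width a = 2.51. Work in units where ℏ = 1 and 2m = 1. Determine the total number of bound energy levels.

The dimensionless depth is z₀ = a√(2mU₀)/ℏ = 2.51 × √(10.70) = 8.210.
The even/odd transcendental equations gain one root per π/2 in z₀, giving N = 1 + ⌊2z₀/π⌋ = 1 + ⌊5.227⌋ = 6.

N = 6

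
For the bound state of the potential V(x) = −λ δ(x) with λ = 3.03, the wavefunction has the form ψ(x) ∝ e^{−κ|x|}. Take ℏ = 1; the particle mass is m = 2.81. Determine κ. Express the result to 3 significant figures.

Integrate −(ℏ²/2m)ψ'' − λδ(x)ψ = Eψ from −ε to +ε: the ψ'' term gives ψ'(0⁺) − ψ'(0⁻) and the δ term gives −(2mλ/ℏ²)ψ(0).
With ψ ∝ e^{−κ|x|} this yields −2κ = −2mλ/ℏ², so κ = mλ/ℏ² = 8.514.

κ = 8.51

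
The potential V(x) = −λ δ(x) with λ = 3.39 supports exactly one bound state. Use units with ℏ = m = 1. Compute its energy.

For x ≠ 0 the bound state is ψ ∝ e^{−κ|x|}; integrating the TISE across the delta gives the cusp condition 2κ = 2mλ/ℏ², so κ = 3.390.
Then E = −ℏ²κ²/(2m) = −mλ²/(2ℏ²) = -5.746.

E = -5.75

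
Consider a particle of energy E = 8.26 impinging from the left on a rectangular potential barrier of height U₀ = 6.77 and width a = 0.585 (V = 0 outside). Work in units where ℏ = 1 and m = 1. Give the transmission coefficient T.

E > U₀: inside the barrier k₂ = √(2m(E − U₀))/ℏ = 1.726, k₂a = 1.010.
Matching at both interfaces gives T⁻¹ = 1 + U₀² sin²(k₂a) / [4E(E − U₀)] = 1.668, hence T = 0.600.

T = 0.600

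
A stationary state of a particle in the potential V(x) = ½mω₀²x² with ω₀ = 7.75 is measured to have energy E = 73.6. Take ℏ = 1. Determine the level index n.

E_n = ℏω₀(n + ½) ⇒ n = E/(ℏω₀) − ½ = 73.6/7.75 − 0.5 = 8.997 → n = 9.

n = 9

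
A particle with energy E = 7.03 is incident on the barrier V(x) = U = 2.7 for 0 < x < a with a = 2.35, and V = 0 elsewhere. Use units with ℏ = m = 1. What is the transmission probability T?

T = 0.980

E > U: inside the barrier k₂ = √(2m(E − U))/ℏ = 2.943, k₂a = 6.916.
T = [1 + U² sin²(k₂a) / (4E(E − U))]⁻¹ = 1/1.021 = 0.980.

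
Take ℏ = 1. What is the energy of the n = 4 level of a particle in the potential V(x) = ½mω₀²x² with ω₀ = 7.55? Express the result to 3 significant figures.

E = 34.0

The oscillator eigenvalues are E_n = ℏω₀(n + ½), so E_4 = 7.55 × 4.5 = 33.98.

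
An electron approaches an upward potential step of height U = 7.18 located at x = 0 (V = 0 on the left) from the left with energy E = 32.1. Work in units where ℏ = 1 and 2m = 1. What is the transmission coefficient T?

T = 0.996

On each side the TISE gives plane waves with k = √(2m(E − V))/ℏ: k₁ = √(2·½·32.1) = 5.666, k₂ = √(2·½·24.92) = 4.992.
Continuity of ψ and ψ′ at the step yields the reflection amplitude r = (k₁ − k₂)/(k₁ + k₂) = 0.06321; thus R = |r|² = 0.003996, T = 0.9960.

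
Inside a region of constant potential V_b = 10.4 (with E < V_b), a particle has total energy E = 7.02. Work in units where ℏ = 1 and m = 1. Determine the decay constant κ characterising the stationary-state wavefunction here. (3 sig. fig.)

Since E < V_b the TISE in this region is ψ'' = κ²ψ with κ = √(2m(V_b − E))/ℏ.
κ = √(2 × 1 × 3.38) = 2.600.

κ = 2.60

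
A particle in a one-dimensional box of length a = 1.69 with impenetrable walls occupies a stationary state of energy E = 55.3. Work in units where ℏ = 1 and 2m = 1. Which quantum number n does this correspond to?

n = 4

For an infinite well E_n = n²π²ℏ²/(2ma²), so n = (a/πℏ)√(2mE).
n = (1.69/π) × √(2 × 0.5 × 55.3) = 4.000 → n = 4.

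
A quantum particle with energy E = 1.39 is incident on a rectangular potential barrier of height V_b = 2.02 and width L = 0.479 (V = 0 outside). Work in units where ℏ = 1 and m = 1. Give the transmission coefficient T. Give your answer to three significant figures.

E < V_b: inside the barrier ψ ∝ e^{±κx} with κ = √(2m(V_b − E))/ℏ = 1.122.
κL = 0.5377, sinh(κL) = 0.5640.
The exact tunnelling result is T⁻¹ = 1 + V_b² sinh²(κL) / [4E(V_b − E)] = 1.370, so T = 0.730.

T = 0.730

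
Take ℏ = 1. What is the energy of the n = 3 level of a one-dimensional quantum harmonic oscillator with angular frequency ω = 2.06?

E = 7.21

The oscillator eigenvalues are E_n = ℏω(n + ½), so E_3 = 2.06 × 3.5 = 7.210.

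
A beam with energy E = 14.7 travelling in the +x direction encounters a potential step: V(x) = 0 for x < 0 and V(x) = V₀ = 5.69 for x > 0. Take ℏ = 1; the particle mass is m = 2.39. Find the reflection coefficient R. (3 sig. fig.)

R = 0.0148

On each side the TISE gives plane waves with k = √(2m(E − V))/ℏ: k₁ = √(2·2.39·14.7) = 8.382, k₂ = √(2·2.39·9.01) = 6.563.
Matching ψ and ψ′ at x = 0 gives r = (k₁ − k₂)/(k₁ + k₂), so R = r² = 0.01483 and T = 1 − R = 0.9852.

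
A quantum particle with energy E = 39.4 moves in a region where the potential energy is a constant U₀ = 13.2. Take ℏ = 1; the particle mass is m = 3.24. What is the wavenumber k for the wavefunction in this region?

k = 13.0

With E > U₀ the solution is oscillatory, ψ ∝ e^{±ikx} with k = √(2m(E − U₀))/ℏ.
k = √(2 × 3.24 × 26.2) = 13.03.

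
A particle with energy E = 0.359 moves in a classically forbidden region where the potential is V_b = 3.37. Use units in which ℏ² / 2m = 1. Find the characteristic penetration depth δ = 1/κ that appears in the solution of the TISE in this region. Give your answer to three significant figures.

Since E < V_b the TISE in this region is ψ'' = κ²ψ with κ = √(2m(V_b − E))/ℏ.
κ = √(2 × 0.5 × 3.011) = 1.735. The penetration depth is δ = 1/κ = 0.576.

δ = 0.576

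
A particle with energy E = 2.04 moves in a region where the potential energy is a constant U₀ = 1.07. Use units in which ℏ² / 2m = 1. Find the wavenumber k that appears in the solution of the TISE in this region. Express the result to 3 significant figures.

k = 0.985

With E > U₀ the solution is oscillatory, ψ ∝ e^{±ikx} with k = √(2m(E − U₀))/ℏ.
k = √(2 × 0.5 × 0.97) = 0.9849.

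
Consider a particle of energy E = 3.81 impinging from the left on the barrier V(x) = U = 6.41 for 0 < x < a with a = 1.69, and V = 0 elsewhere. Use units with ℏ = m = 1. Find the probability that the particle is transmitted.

Since E < U the interior solution is evanescent with decay constant κ = √(2m(U − E))/ℏ = 2.280.
κa = 3.854, sinh(κa) = 23.58.
Matching ψ, ψ′ at both faces gives T = [1 + U² sinh²(κa) / (4E(U − E))]⁻¹ = 1/577.3 = 0.00173.

T = 0.00173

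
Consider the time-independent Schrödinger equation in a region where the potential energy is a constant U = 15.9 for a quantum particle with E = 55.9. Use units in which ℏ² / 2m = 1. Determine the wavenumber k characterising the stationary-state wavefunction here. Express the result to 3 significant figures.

With E > U the solution is oscillatory, ψ ∝ e^{±ikx} with k = √(2m(E − U))/ℏ.
k = √(2 × 0.5 × 40) = 6.325.

k = 6.32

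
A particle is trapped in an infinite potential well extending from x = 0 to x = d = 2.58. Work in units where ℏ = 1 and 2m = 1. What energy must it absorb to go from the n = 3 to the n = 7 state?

E_n = n²π²ℏ²/(2md²), so ΔE = (7² − 3²) π²ℏ²/(2md²).
ΔE = 40 × π² / (2 × 0.5 × 2.58²) = 59.31.

ΔE = 59.3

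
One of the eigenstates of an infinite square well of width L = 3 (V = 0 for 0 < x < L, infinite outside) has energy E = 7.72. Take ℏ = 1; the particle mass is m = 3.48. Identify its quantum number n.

For an infinite well E_n = n²π²ℏ²/(2mL²), so n = (L/πℏ)√(2mE).
n = (3/π) × √(2 × 3.48 × 7.72) = 7.000 → n = 7.

n = 7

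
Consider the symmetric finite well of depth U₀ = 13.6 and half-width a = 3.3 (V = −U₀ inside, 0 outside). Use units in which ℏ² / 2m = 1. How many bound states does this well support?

N = 8

The dimensionless depth is z₀ = a√(2mU₀)/ℏ = 3.3 × √(13.60) = 12.17.
The even/odd transcendental equations gain one root per π/2 in z₀, giving N = 1 + ⌊2z₀/π⌋ = 1 + ⌊7.748⌋ = 8.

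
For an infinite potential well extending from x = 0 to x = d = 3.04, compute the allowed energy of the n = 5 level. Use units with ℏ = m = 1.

The infinite-well eigenfunctions ψ_n = √(2/d) sin(nπx/d) vanish at both walls, giving E_n = n²π²ℏ²/(2md²).
E_5 = 5² × π² / (2 × 1 × 3.04²) = 13.35.

E = 13.3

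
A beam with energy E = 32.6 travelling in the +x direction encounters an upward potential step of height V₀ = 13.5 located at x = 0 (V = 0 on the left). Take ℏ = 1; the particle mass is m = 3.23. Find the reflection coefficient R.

The wavenumbers are k₁ = √(2mE)/ℏ = 14.51 on the left and k₂ = √(2m(E − V₀))/ℏ = 11.11 on the right.
Matching ψ and ψ′ at x = 0 gives r = (k₁ − k₂)/(k₁ + k₂), so R = r² = 0.01765 and T = 1 − R = 0.9823.

R = 0.0177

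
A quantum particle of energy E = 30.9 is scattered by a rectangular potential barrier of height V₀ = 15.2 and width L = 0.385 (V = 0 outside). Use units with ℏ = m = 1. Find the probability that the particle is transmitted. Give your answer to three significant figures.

T = 0.924

Above the barrier the interior wavenumber is k₂ = √(2m(E − V₀))/ℏ = 5.604, giving phase k₂L = 2.157.
Matching at both interfaces gives T⁻¹ = 1 + V₀² sin²(k₂L) / [4E(E − V₀)] = 1.083, hence T = 0.924.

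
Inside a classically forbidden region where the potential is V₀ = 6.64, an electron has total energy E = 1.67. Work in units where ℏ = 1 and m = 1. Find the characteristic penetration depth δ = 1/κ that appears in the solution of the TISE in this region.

δ = 0.317

Since E < V₀ the TISE in this region is ψ'' = κ²ψ with κ = √(2m(V₀ − E))/ℏ.
κ = √(2 × 1 × 4.97) = 3.153. The penetration depth is δ = 1/κ = 0.317.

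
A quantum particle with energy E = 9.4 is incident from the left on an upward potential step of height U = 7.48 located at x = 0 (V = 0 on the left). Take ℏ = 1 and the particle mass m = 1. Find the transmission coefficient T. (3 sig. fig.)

T = 0.858

The wavenumbers are k₁ = √(2mE)/ℏ = 4.336 on the left and k₂ = √(2m(E − U))/ℏ = 1.960 on the right.
Matching ψ and ψ′ at x = 0 gives r = (k₁ − k₂)/(k₁ + k₂), so R = r² = 0.1425 and T = 1 − R = 0.8575.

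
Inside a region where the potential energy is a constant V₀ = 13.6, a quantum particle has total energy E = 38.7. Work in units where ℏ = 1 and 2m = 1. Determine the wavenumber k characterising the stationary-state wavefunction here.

k = 5.01

With E > V₀ the solution is oscillatory, ψ ∝ e^{±ikx} with k = √(2m(E − V₀))/ℏ.
k = √(2 × 0.5 × 25.1) = 5.010.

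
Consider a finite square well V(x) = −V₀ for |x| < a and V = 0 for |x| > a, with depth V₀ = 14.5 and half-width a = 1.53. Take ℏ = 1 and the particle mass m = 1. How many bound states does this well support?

The dimensionless depth is z₀ = a√(2mV₀)/ℏ = 1.53 × √(29.00) = 8.239.
The even/odd transcendental equations gain one root per π/2 in z₀, giving N = 1 + ⌊2z₀/π⌋ = 1 + ⌊5.245⌋ = 6.

N = 6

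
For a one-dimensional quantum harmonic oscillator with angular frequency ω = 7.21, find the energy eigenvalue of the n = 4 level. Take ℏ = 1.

Using E_n = (n + ½)ℏω: E_4 = 4.5 × 7.21 = 32.45.

E = 32.4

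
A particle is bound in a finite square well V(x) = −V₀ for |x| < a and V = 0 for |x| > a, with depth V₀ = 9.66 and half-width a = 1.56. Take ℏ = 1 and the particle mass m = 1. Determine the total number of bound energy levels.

Define the well-strength parameter z₀ = (a/ℏ)√(2mV₀) = 1.56 × √(2·1·9.66) = 6.857.
A new bound state (alternating even/odd) appears each time z₀ passes a multiple of π/2, so N = ⌊2z₀/π⌋ + 1 = ⌊4.365⌋ + 1 = 5.

N = 5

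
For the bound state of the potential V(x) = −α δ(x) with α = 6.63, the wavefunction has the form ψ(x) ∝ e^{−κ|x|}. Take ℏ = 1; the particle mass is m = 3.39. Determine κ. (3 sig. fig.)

κ = 22.5

Integrate −(ℏ²/2m)ψ'' − αδ(x)ψ = Eψ from −ε to +ε: the ψ'' term gives ψ'(0⁺) − ψ'(0⁻) and the δ term gives −(2mα/ℏ²)ψ(0).
With ψ ∝ e^{−κ|x|} this yields −2κ = −2mα/ℏ², so κ = mα/ℏ² = 22.48.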